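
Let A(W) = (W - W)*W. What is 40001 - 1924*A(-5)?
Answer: 40001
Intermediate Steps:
A(W) = 0 (A(W) = 0*W = 0)
40001 - 1924*A(-5) = 40001 - 1924*0 = 40001 + 0 = 40001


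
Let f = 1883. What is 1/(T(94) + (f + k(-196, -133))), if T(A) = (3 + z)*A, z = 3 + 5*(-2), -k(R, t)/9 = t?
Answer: 1/2704 ≈ 0.00036982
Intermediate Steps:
k(R, t) = -9*t
z = -7 (z = 3 - 10 = -7)
T(A) = -4*A (T(A) = (3 - 7)*A = -4*A)
1/(T(94) + (f + k(-196, -133))) = 1/(-4*94 + (1883 - 9*(-133))) = 1/(-376 + (1883 + 1197)) = 1/(-376 + 3080) = 1/2704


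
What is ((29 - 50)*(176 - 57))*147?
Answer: -367353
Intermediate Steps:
((29 - 50)*(176 - 57))*147 = -21*119*147 = -2499*147 = -367353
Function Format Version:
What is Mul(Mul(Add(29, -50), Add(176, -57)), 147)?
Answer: -367353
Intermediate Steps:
Mul(Mul(Add(29, -50), Add(176, -57)), 147) = Mul(Mul(-21, 119), 147) = Mul(-2499, 147) = -367353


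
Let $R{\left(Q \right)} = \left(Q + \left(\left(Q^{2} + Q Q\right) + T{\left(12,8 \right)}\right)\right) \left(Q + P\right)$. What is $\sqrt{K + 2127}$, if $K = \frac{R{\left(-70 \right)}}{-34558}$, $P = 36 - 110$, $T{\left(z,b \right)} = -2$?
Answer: $\frac{\sqrt{647147777871}}{17279} \approx 46.557$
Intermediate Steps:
$P = -74$ ($P = 36 - 110 = -74$)
$R{\left(Q \right)} = \left(-74 + Q\right) \left(-2 + Q + 2 Q^{2}\right)$ ($R{\left(Q \right)} = \left(Q - \left(2 - Q^{2} - Q Q\right)\right) \left(Q - 74\right) = \left(Q + \left(\left(Q^{2} + Q^{2}\right) - 2\right)\right) \left(-74 + Q\right) = \left(Q + \left(2 Q^{2} - 2\right)\right) \left(-74 + Q\right) = \left(Q + \left(-2 + 2 Q^{2}\right)\right) \left(-74 + Q\right) = \left(-2 + Q + 2 Q^{2}\right) \left(-74 + Q\right) = \left(-74 + Q\right) \left(-2 + Q + 2 Q^{2}\right)$)
$K = \frac{700416}{17279}$ ($K = \frac{148 - 147 \left(-70\right)^{2} - -5320 + 2 \left(-70\right)^{3}}{-34558} = \left(148 - 720300 + 5320 + 2 \left(-343000\right)\right) \left(- \frac{1}{34558}\right) = \left(148 - 720300 + 5320 - 686000\right) \left(- \frac{1}{34558}\right) = \left(-1400832\right) \left(- \frac{1}{34558}\right) = \frac{700416}{17279} \approx 40.536$)
$\sqrt{K + 2127} = \sqrt{\frac{700416}{17279} + 2127} = \sqrt{\frac{37452849}{17279}} = \frac{\sqrt{647147777871}}{17279}$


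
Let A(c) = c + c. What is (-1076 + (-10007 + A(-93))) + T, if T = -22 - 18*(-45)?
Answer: -10481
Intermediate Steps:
A(c) = 2*c
T = 788 (T = -22 + 810 = 788)
(-1076 + (-10007 + A(-93))) + T = (-1076 + (-10007 + 2*(-93))) + 788 = (-1076 + (-10007 - 186)) + 788 = (-1076 - 10193) + 788 = -11269 + 788 = -10481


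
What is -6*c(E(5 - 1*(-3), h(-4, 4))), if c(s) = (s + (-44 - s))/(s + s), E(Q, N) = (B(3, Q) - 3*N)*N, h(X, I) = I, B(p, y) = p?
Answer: -11/3 ≈ -3.6667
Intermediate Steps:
E(Q, N) = N*(3 - 3*N) (E(Q, N) = (3 - 3*N)*N = N*(3 - 3*N))
c(s) = -22/s (c(s) = -44*1/(2*s) = -22/s)
-6*c(E(5 - 1*(-3), h(-4, 4))) = -(-132)/(3*4*(1 - 1*4)) = -(-132)/(3*4*(1 - 4)) = -(-132)/(3*4*(-3)) = -(-132)/(-36) = -(-132)*(-1)/36 = -6*11/18 = -11/3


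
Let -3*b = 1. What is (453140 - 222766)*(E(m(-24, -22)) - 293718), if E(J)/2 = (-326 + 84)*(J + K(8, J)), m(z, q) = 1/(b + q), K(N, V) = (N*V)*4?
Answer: -4522515765060/67 ≈ -6.7500e+10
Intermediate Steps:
b = -⅓ (b = -⅓*1 = -⅓ ≈ -0.33333)
K(N, V) = 4*N*V
m(z, q) = 1/(-⅓ + q)
E(J) = -15972*J (E(J) = 2*((-326 + 84)*(J + 4*8*J)) = 2*(-242*(J + 32*J)) = 2*(-7986*J) = -15972*J)
(453140 - 222766)*(E(m(-24, -22)) - 293718) = (453140 - 222766)*(-47916/(-1 + 3*(-22)) - 293718) = 230374*(-47916/(-1 - 66) - 293718) = 230374*(-47916/(-67) - 293718) = 230374*(-47916*(-1)/67 - 293718) = 230374*(-15972*(-3/67) - 293718) = 230374*(47916/67 - 293718) = 230374*(-19631190/67) = -4522515765060/67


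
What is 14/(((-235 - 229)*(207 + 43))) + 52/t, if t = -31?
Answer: -3016217/1798000 ≈ -1.6775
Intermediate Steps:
14/(((-235 - 229)*(207 + 43))) + 52/t = 14/(((-235 - 229)*(207 + 43))) + 52/(-31) = 14/((-464*250)) + 52*(-1/31) = 14/(-116000) - 52/31 = 14*(-1/116000) - 52/31 = -7/58000 - 52/31 = -3016217/1798000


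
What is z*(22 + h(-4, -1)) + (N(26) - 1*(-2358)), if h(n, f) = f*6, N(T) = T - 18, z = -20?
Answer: 2046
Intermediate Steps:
N(T) = -18 + T
h(n, f) = 6*f
z*(22 + h(-4, -1)) + (N(26) - 1*(-2358)) = -20*(22 + 6*(-1)) + ((-18 + 26) - 1*(-2358)) = -20*(22 - 6) + (8 + 2358) = -20*16 + 2366 = -320 + 2366 = 2046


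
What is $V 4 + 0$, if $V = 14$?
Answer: $56$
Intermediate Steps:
$V 4 + 0 = 14 \cdot 4 + 0 = 56 + 0 = 56$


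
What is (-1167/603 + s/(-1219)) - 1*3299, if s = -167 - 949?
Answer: -808567556/245019 ≈ -3300.0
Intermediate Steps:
s = -1116
(-1167/603 + s/(-1219)) - 1*3299 = (-1167/603 - 1116/(-1219)) - 1*3299 = (-1167*1/603 - 1116*(-1/1219)) - 3299 = (-389/201 + 1116/1219) - 3299 = -249875/245019 - 3299 = -808567556/245019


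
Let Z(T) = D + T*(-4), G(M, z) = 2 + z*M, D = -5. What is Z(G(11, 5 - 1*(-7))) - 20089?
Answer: -20630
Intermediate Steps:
G(M, z) = 2 + M*z
Z(T) = -5 - 4*T (Z(T) = -5 + T*(-4) = -5 - 4*T)
Z(G(11, 5 - 1*(-7))) - 20089 = (-5 - 4*(2 + 11*(5 - 1*(-7)))) - 20089 = (-5 - 4*(2 + 11*(5 + 7))) - 20089 = (-5 - 4*(2 + 11*12)) - 20089 = (-5 - 4*(2 + 132)) - 20089 = (-5 - 4*134) - 20089 = (-5 - 536) - 20089 = -541 - 20089 = -20630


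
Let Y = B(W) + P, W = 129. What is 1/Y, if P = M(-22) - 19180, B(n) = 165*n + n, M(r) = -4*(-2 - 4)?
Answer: 1/2258 ≈ 0.00044287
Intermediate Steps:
M(r) = 24 (M(r) = -4*(-6) = 24)
B(n) = 166*n
P = -19156 (P = 24 - 19180 = -19156)
Y = 2258 (Y = 166*129 - 19156 = 21414 - 19156 = 2258)
1/Y = 1/2258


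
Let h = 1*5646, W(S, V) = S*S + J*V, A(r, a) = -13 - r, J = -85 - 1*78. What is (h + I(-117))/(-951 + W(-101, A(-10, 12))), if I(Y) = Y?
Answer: 5529/9739 ≈ 0.56772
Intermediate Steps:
J = -163 (J = -85 - 78 = -163)
W(S, V) = S² - 163*V (W(S, V) = S*S - 163*V = S² - 163*V)
h = 5646
(h + I(-117))/(-951 + W(-101, A(-10, 12))) = (5646 - 117)/(-951 + ((-101)² - 163*(-13 - 1*(-10)))) = 5529/(-951 + (10201 - 163*(-13 + 10))) = 5529/(-951 + (10201 - 163*(-3))) = 5529/(-951 + (10201 + 489)) = 5529/(-951 + 10690) = 5529/9739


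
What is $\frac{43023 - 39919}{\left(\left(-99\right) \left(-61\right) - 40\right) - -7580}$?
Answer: $\frac{3104}{13579} \approx 0.22859$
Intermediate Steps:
$\frac{43023 - 39919}{\left(\left(-99\right) \left(-61\right) - 40\right) - -7580} = \frac{3104}{\left(6039 - 40\right) + 7580} = \frac{3104}{5999 + 7580} = \frac{3104}{13579}$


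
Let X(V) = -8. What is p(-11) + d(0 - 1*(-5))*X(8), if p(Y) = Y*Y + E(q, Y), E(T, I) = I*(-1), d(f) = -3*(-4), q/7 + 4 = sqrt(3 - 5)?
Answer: 36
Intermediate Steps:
q = -28 + 7*I*sqrt(2) (q = -28 + 7*sqrt(3 - 5) = -28 + 7*sqrt(-2) = -28 + 7*(I*sqrt(2)) = -28 + 7*I*sqrt(2) ≈ -28.0 + 9.8995*I)
d(f) = 12
E(T, I) = -I
p(Y) = Y**2 - Y (p(Y) = Y*Y - Y = Y**2 - Y)
p(-11) + d(0 - 1*(-5))*X(8) = -11*(-1 - 11) + 12*(-8) = -11*(-12) - 96 = 132 - 96 = 36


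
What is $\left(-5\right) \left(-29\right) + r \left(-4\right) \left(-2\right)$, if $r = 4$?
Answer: $177$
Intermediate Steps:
$\left(-5\right) \left(-29\right) + r \left(-4\right) \left(-2\right) = \left(-5\right) \left(-29\right) + 4 \left(-4\right) \left(-2\right) = 145 - -32 = 145 + 32 = 177$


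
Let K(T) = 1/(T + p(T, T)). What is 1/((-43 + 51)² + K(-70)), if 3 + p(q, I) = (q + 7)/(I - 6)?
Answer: 5485/350964 ≈ 0.015628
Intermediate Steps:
p(q, I) = -3 + (7 + q)/(-6 + I) (p(q, I) = -3 + (q + 7)/(I - 6) = -3 + (7 + q)/(-6 + I))
K(T) = 1/(T + (25 - 2*T)/(-6 + T)) (K(T) = 1/(T + (25 + T - 3*T)/(-6 + T)) = 1/(T + (25 - 2*T)/(-6 + T)))
1/((-43 + 51)² + K(-70)) = 1/((-43 + 51)² + (-6 - 70)/(25 + (-70)² - 8*(-70))) = 1/(8² - 76/(25 + 4900 + 560)) = 1/(64 - 76/5485) = 1/(350964/5485) = 5485/350964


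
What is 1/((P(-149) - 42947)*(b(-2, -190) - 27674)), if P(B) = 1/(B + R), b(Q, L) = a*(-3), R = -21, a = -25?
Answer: 170/201500050609 ≈ 8.4367e-10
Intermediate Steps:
b(Q, L) = 75 (b(Q, L) = -25*(-3) = 75)
P(B) = 1/(-21 + B) (P(B) = 1/(B - 21) = 1/(-21 + B))
1/((P(-149) - 42947)*(b(-2, -190) - 27674)) = 1/((1/(-21 - 149) - 42947)*(75 - 27674)) = 1/((1/(-170) - 42947)*(-27599)) = 1/((-1/170 - 42947)*(-27599)) = 1/(-7300991/170*(-27599)) = 1/(201500050609/170) = 170/201500050609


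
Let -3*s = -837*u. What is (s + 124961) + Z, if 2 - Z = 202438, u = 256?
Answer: -6051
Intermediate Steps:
Z = -202436 (Z = 2 - 1*202438 = 2 - 202438 = -202436)
s = 71424 (s = -(-279)*256 = -⅓*(-214272) = 71424)
(s + 124961) + Z = (71424 + 124961) - 202436 = 196385 - 202436 = -6051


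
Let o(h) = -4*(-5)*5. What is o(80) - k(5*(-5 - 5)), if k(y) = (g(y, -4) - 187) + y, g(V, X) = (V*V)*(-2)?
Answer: 5337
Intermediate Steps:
o(h) = 100 (o(h) = 20*5 = 100)
g(V, X) = -2*V² (g(V, X) = V²*(-2) = -2*V²)
k(y) = -187 + y - 2*y² (k(y) = (-2*y² - 187) + y = (-187 - 2*y²) + y = -187 + y - 2*y²)
o(80) - k(5*(-5 - 5)) = 100 - (-187 + 5*(-5 - 5) - 2*25*(-5 - 5)²) = 100 - (-187 + 5*(-10) - 2*(5*(-10))²) = 100 - (-187 - 50 - 2*(-50)²) = 100 - (-187 - 50 - 2*2500) = 100 - (-187 - 50 - 5000) = 100 - 1*(-5237) = 100 + 5237 = 5337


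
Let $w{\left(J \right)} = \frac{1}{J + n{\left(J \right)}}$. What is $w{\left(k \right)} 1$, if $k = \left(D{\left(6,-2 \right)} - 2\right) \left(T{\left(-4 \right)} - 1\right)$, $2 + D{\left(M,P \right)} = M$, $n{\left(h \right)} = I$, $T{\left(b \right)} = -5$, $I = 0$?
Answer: $- \frac{1}{12} \approx -0.083333$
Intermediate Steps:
$n{\left(h \right)} = 0$
$D{\left(M,P \right)} = -2 + M$
$k = -12$ ($k = \left(\left(-2 + 6\right) - 2\right) \left(-5 - 1\right) = \left(4 - 2\right) \left(-6\right) = 2 \left(-6\right) = -12$)
$w{\left(J \right)} = \frac{1}{J}$ ($w{\left(J \right)} = \frac{1}{J + 0} = \frac{1}{J}$)
$w{\left(k \right)} 1 = \frac{1}{-12} \cdot 1 = \left(- \frac{1}{12}\right) 1 = - \frac{1}{12}$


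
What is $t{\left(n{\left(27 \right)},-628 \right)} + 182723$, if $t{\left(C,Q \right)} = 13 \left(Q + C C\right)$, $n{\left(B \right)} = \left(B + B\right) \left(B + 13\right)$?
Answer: $60827359$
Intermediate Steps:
$n{\left(B \right)} = 2 B \left(13 + B\right)$
$t{\left(C,Q \right)} = 13 Q + 13 C^{2}$ ($t{\left(C,Q \right)} = 13 \left(Q + C^{2}\right) = 13 Q + 13 C^{2}$)
$t{\left(n{\left(27 \right)},-628 \right)} + 182723 = \left(13 \left(-628\right) + 13 \left(2 \cdot 27 \left(13 + 27\right)\right)^{2}\right) + 182723 = \left(-8164 + 13 \left(2 \cdot 27 \cdot 40\right)^{2}\right) + 182723 = \left(-8164 + 13 \cdot 2160^{2}\right) + 182723 = \left(-8164 + 13 \cdot 4665600\right) + 182723 = \left(-8164 + 60652800\right) + 182723 = 60644636 + 182723 = 60827359$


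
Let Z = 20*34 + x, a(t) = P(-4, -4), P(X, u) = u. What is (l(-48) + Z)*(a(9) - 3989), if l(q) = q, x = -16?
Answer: -2459688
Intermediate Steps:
a(t) = -4
Z = 664 (Z = 20*34 - 16 = 680 - 16 = 664)
(l(-48) + Z)*(a(9) - 3989) = (-48 + 664)*(-4 - 3989) = 616*(-3993) = -2459688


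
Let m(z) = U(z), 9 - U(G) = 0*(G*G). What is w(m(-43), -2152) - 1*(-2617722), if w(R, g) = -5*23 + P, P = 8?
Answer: 2617615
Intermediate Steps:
U(G) = 9 (U(G) = 9 - 0*G*G = 9 - 0*G² = 9 - 1*0 = 9 + 0 = 9)
m(z) = 9
w(R, g) = -107 (w(R, g) = -5*23 + 8 = -115 + 8 = -107)
w(m(-43), -2152) - 1*(-2617722) = -107 - 1*(-2617722) = -107 + 2617722 = 2617615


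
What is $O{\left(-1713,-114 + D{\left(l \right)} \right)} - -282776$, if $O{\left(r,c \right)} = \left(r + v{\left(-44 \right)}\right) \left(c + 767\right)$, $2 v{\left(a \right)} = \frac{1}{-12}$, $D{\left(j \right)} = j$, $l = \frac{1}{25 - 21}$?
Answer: $- \frac{26760591}{32} \approx -8.3627 \cdot 10^{5}$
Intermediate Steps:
$l = \frac{1}{4} \approx 0.25$
$v{\left(a \right)} = - \frac{1}{24}$ ($v{\left(a \right)} = \frac{1}{2 \left(-12\right)} = \frac{1}{2} \left(- \frac{1}{12}\right) = - \frac{1}{24}$)
$O{\left(r,c \right)} = \left(767 + c\right) \left(- \frac{1}{24} + r\right)$ ($O{\left(r,c \right)} = \left(r - \frac{1}{24}\right) \left(c + 767\right) = \left(- \frac{1}{24} + r\right) \left(767 + c\right) = \left(767 + c\right) \left(- \frac{1}{24} + r\right)$)
$O{\left(-1713,-114 + D{\left(l \right)} \right)} - -282776 = \left(- \frac{767}{24} + 767 \left(-1713\right) - \frac{-114 + \frac{1}{4}}{24} + \left(-114 + \frac{1}{4}\right) \left(-1713\right)\right) - -282776 = \left(- \frac{767}{24} - 1313871 - - \frac{455}{96} - - \frac{779415}{4}\right) + 282776 = \left(- \frac{767}{24} - 1313871 + \frac{455}{96} + \frac{779415}{4}\right) + 282776 = - \frac{35809423}{32} + 282776 = - \frac{26760591}{32}$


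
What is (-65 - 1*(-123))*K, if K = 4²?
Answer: 928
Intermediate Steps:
K = 16
(-65 - 1*(-123))*K = (-65 - 1*(-123))*16 = (-65 + 123)*16 = 58*16 = 928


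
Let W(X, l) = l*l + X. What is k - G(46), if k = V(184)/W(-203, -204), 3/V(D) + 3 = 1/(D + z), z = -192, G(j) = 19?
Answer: -19671199/1035325 ≈ -19.000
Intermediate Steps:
V(D) = 3/(-3 + 1/(-192 + D)) (V(D) = 3/(-3 + 1/(D - 192)) = 3/(-3 + 1/(-192 + D)))
W(X, l) = X + l**2 (W(X, l) = l**2 + X = X + l**2)
k = -24/1035325 (k = (3*(192 - 1*184)/(-577 + 3*184))/(-203 + (-204)**2) = (3*(192 - 184)/(-577 + 552))/(-203 + 41616) = (3*8/(-25))/41413 = (3*(-1/25)*8)*(1/41413) = -24/25*1/41413 = -24/1035325 ≈ -2.3181e-5)
k - G(46) = -24/1035325 - 1*19 = -24/1035325 - 19 = -19671199/1035325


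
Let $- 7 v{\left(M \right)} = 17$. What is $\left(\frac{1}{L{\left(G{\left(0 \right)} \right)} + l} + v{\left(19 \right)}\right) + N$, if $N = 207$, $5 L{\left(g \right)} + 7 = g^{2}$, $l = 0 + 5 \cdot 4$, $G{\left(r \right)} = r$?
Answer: $\frac{133211}{651} \approx 204.63$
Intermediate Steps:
$v{\left(M \right)} = - \frac{17}{7}$ ($v{\left(M \right)} = \left(- \frac{1}{7}\right) 17 = - \frac{17}{7}$)
$l = 20$ ($l = 0 + 20 = 20$)
$L{\left(g \right)} = - \frac{7}{5} + \frac{g^{2}}{5}$
$\left(\frac{1}{L{\left(G{\left(0 \right)} \right)} + l} + v{\left(19 \right)}\right) + N = \left(\frac{1}{\left(- \frac{7}{5} + \frac{0^{2}}{5}\right) + 20} - \frac{17}{7}\right) + 207 = \left(\frac{1}{\left(- \frac{7}{5} + \frac{1}{5} \cdot 0\right) + 20} - \frac{17}{7}\right) + 207 = \left(\frac{1}{\left(- \frac{7}{5} + 0\right) + 20} - \frac{17}{7}\right) + 207 = \left(\frac{1}{- \frac{7}{5} + 20} - \frac{17}{7}\right) + 207 = \left(\frac{1}{\frac{93}{5}} - \frac{17}{7}\right) + 207 = \left(\frac{5}{93} - \frac{17}{7}\right) + 207 = - \frac{1546}{651} + 207 = \frac{133211}{651}$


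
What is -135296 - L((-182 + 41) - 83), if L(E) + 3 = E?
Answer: -135069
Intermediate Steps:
L(E) = -3 + E
-135296 - L((-182 + 41) - 83) = -135296 - (-3 + ((-182 + 41) - 83)) = -135296 - (-3 + (-141 - 83)) = -135296 - (-3 - 224) = -135296 - 1*(-227) = -135296 + 227 = -135069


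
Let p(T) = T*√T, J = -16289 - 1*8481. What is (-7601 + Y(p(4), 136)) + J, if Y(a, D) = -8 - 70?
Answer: -32449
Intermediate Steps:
J = -24770 (J = -16289 - 8481 = -24770)
p(T) = T^(3/2)
Y(a, D) = -78
(-7601 + Y(p(4), 136)) + J = (-7601 - 78) - 24770 = -7679 - 24770 = -32449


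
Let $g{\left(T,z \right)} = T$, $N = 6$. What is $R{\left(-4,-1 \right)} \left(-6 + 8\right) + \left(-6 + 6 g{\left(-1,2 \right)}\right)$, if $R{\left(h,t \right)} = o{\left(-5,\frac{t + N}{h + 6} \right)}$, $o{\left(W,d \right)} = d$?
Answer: $-7$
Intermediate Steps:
$R{\left(h,t \right)} = \frac{6 + t}{6 + h}$ ($R{\left(h,t \right)} = \frac{t + 6}{h + 6} = \frac{6 + t}{6 + h}$)
$R{\left(-4,-1 \right)} \left(-6 + 8\right) + \left(-6 + 6 g{\left(-1,2 \right)}\right) = \frac{6 - 1}{6 - 4} \left(-6 + 8\right) + \left(-6 + 6 \left(-1\right)\right) = \frac{1}{2} \cdot 5 \cdot 2 - 12 = \frac{5}{2} \cdot 2 - 12 = 5 - 12 = -7$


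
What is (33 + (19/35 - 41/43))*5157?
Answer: 252935379/1505 ≈ 1.6806e+5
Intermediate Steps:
(33 + (19/35 - 41/43))*5157 = (33 - 618/1505)*5157 = (49047/1505)*5157 = 252935379/1505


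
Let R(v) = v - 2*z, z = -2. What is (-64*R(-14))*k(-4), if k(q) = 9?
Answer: 5760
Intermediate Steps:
R(v) = 4 + v (R(v) = v - 2*(-2) = v + 4 = 4 + v)
(-64*R(-14))*k(-4) = -64*(4 - 14)*9 = -64*(-10)*9 = 640*9 = 5760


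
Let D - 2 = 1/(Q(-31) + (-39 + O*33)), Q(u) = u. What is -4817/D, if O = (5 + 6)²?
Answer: -18897091/7847 ≈ -2408.2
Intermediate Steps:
O = 121 (O = 11² = 121)
D = 7847/3923 (D = 2 + 1/(-31 + (-39 + 121*33)) = 2 + 1/(-31 + (-39 + 3993)) = 2 + 1/(-31 + 3954) = 2 + 1/3923 = 7847/3923 ≈ 2.0003)
-4817/D = -4817/7847/3923 = -4817*3923/7847 = -18897091/7847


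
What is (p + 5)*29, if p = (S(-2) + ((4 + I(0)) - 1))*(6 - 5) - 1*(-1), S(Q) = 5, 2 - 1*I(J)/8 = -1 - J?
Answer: 1102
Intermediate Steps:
I(J) = 24 + 8*J (I(J) = 16 - 8*(-1 - J) = 16 + (8 + 8*J) = 24 + 8*J)
p = 33 (p = (5 + ((4 + (24 + 8*0)) - 1))*(6 - 5) - 1*(-1) = (5 + ((4 + (24 + 0)) - 1))*1 + 1 = (5 + ((4 + 24) - 1))*1 + 1 = (5 + (28 - 1))*1 + 1 = (5 + 27)*1 + 1 = 32*1 + 1 = 32 + 1 = 33)
(p + 5)*29 = (33 + 5)*29 = 38*29 = 1102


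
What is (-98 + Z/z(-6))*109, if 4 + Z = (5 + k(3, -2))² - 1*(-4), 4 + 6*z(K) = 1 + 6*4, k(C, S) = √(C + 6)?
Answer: -60822/7 ≈ -8688.9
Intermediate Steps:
k(C, S) = √(6 + C)
z(K) = 7/2 (z(K) = -⅔ + (1 + 6*4)/6 = -⅔ + (1 + 24)/6 = -⅔ + (⅙)*25 = -⅔ + 25/6 = 7/2)
Z = 64 (Z = -4 + ((5 + √(6 + 3))² - 1*(-4)) = -4 + ((5 + √9)² + 4) = -4 + ((5 + 3)² + 4) = -4 + (8² + 4) = -4 + (64 + 4) = -4 + 68 = 64)
(-98 + Z/z(-6))*109 = (-98 + 64/(7/2))*109 = (-98 + 64*(2/7))*109 = (-98 + 128/7)*109 = -558/7*109 = -60822/7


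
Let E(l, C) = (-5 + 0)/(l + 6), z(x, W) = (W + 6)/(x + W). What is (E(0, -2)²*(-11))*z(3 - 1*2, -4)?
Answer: 275/54 ≈ 5.0926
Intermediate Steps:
z(x, W) = (6 + W)/(W + x)
E(l, C) = -5/(6 + l)
(E(0, -2)²*(-11))*z(3 - 1*2, -4) = ((-5/(6 + 0))²*(-11))*((6 - 4)/(-4 + (3 - 1*2))) = ((-5/6)²*(-11))*(2/(-4 + (3 - 2))) = ((-5*⅙)²*(-11))*(2/(-4 + 1)) = ((-⅚)²*(-11))*(2/(-3)) = ((25/36)*(-11))*(-⅓*2) = -275/36*(-⅔) = 275/54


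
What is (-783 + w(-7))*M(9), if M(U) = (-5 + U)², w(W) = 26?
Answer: -12112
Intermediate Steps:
(-783 + w(-7))*M(9) = (-783 + 26)*(-5 + 9)² = -757*4² = -757*16 = -12112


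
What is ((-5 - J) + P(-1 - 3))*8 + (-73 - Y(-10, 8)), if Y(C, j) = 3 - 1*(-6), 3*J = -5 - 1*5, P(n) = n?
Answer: -382/3 ≈ -127.33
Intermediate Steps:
J = -10/3 (J = (-5 - 1*5)/3 = (-5 - 5)/3 = (⅓)*(-10) = -10/3 ≈ -3.3333)
Y(C, j) = 9 (Y(C, j) = 3 + 6 = 9)
((-5 - J) + P(-1 - 3))*8 + (-73 - Y(-10, 8)) = ((-5 - 1*(-10/3)) + (-1 - 3))*8 + (-73 - 1*9) = ((-5 + 10/3) - 4)*8 + (-73 - 9) = (-5/3 - 4)*8 - 82 = -17/3*8 - 82 = -136/3 - 82 = -382/3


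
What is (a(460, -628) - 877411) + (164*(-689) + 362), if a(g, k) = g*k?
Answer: -1278925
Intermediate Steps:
(a(460, -628) - 877411) + (164*(-689) + 362) = (460*(-628) - 877411) + (164*(-689) + 362) = (-288880 - 877411) + (-112996 + 362) = -1166291 - 112634 = -1278925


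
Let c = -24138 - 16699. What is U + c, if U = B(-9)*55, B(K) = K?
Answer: -41332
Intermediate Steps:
c = -40837
U = -495 (U = -9*55 = -495)
U + c = -495 - 40837 = -41332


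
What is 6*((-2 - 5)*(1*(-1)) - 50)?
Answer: -258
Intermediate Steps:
6*((-2 - 5)*(1*(-1)) - 50) = 6*(-7*(-1) - 50) = 6*(7 - 50) = 6*(-43) = -258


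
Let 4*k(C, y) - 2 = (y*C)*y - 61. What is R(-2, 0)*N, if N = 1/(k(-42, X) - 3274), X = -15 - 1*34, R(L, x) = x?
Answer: 0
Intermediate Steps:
X = -49 (X = -15 - 34 = -49)
k(C, y) = -59/4 + C*y²/4 (k(C, y) = ½ + ((y*C)*y - 61)/4 = ½ + ((C*y)*y - 61)/4 = ½ + (C*y² - 61)/4 = ½ + (-61 + C*y²)/4 = ½ + (-61/4 + C*y²/4) = -59/4 + C*y²/4)
N = -4/113997 (N = 1/((-59/4 + (¼)*(-42)*(-49)²) - 3274) = 1/((-59/4 + (¼)*(-42)*2401) - 3274) = 1/((-59/4 - 50421/2) - 3274) = 1/(-100901/4 - 3274) = 1/(-113997/4) = -4/113997 ≈ -3.5089e-5)
R(-2, 0)*N = 0*(-4/113997) = 0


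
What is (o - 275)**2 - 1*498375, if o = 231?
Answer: -496439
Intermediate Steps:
(o - 275)**2 - 1*498375 = (231 - 275)**2 - 1*498375 = (-44)**2 - 498375 = 1936 - 498375 = -496439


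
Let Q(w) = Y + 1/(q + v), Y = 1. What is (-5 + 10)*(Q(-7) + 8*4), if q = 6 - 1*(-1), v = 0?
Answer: 1160/7 ≈ 165.71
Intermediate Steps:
q = 7 (q = 6 + 1 = 7)
Q(w) = 8/7 (Q(w) = 1 + 1/(7 + 0) = 1 + 1/7 = 8/7)
(-5 + 10)*(Q(-7) + 8*4) = (-5 + 10)*(8/7 + 8*4) = 5*(8/7 + 32) = 5*(232/7) = 1160/7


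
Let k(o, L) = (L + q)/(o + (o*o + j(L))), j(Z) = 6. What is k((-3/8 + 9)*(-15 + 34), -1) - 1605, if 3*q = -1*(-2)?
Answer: -8327990359/5188779 ≈ -1605.0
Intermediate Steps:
q = 2/3 (q = (-1*(-2))/3 = (1/3)*2 = 2/3 ≈ 0.66667)
k(o, L) = (2/3 + L)/(6 + o + o**2) (k(o, L) = (L + 2/3)/(o + (o*o + 6)) = (2/3 + L)/(o + (o**2 + 6)) = (2/3 + L)/(o + (6 + o**2)) = (2/3 + L)/(6 + o + o**2))
k((-3/8 + 9)*(-15 + 34), -1) - 1605 = (2/3 - 1)/(6 + (-3/8 + 9)*(-15 + 34) + ((-3/8 + 9)*(-15 + 34))**2) - 1605 = -1/3/(6 + (-3*1/8 + 9)*19 + ((-3*1/8 + 9)*19)**2) - 1605 = -1/3/(6 + (-3/8 + 9)*19 + ((-3/8 + 9)*19)**2) - 1605 = -1/3/(6 + (69/8)*19 + ((69/8)*19)**2) - 1605 = -1/3/(6 + 1311/8 + (1311/8)**2) - 1605 = -1/3/(6 + 1311/8 + 1718721/64) - 1605 = -1/3/(1729593/64) - 1605 = (64/1729593)*(-1/3) - 1605 = -64/5188779 - 1605 = -8327990359/5188779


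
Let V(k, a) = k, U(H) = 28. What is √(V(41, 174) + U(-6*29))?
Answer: √69 ≈ 8.3066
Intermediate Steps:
√(V(41, 174) + U(-6*29)) = √(41 + 28) = √69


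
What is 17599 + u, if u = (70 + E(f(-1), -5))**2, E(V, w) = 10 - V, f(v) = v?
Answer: 24160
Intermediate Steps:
u = 6561 (u = (70 + (10 - 1*(-1)))**2 = (70 + (10 + 1))**2 = (70 + 11)**2 = 81**2 = 6561)
17599 + u = 17599 + 6561 = 24160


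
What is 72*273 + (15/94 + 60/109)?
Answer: 201402651/10246 ≈ 19657.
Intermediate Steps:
72*273 + (15/94 + 60/109) = 19656 + (15*(1/94) + 60*(1/109)) = 19656 + (15/94 + 60/109) = 19656 + 7275/10246 = 201402651/10246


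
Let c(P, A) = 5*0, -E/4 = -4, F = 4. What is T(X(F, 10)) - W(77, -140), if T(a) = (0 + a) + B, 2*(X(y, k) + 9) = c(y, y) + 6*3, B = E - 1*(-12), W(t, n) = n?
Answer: 168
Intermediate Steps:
E = 16 (E = -4*(-4) = 16)
B = 28 (B = 16 - 1*(-12) = 16 + 12 = 28)
c(P, A) = 0
X(y, k) = 0 (X(y, k) = -9 + (0 + 6*3)/2 = -9 + (0 + 18)/2 = -9 + (1/2)*18 = -9 + 9 = 0)
T(a) = 28 + a (T(a) = (0 + a) + 28 = a + 28 = 28 + a)
T(X(F, 10)) - W(77, -140) = (28 + 0) - 1*(-140) = 28 + 140 = 168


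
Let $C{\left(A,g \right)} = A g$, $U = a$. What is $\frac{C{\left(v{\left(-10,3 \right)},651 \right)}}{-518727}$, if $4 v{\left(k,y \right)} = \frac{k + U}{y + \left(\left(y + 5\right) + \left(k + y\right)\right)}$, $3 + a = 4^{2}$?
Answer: $- \frac{651}{2766544} \approx -0.00023531$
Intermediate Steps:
$a = 13$ ($a = -3 + 4^{2} = -3 + 16 = 13$)
$U = 13$
$v{\left(k,y \right)} = \frac{13 + k}{4 \left(5 + k + 3 y\right)}$ ($v{\left(k,y \right)} = \frac{\left(k + 13\right) \frac{1}{y + \left(\left(y + 5\right) + \left(k + y\right)\right)}}{4} = \frac{\left(13 + k\right) \frac{1}{y + \left(\left(5 + y\right) + \left(k + y\right)\right)}}{4} = \frac{\left(13 + k\right) \frac{1}{y + \left(5 + k + 2 y\right)}}{4} = \frac{\left(13 + k\right) \frac{1}{5 + k + 3 y}}{4} = \frac{\frac{1}{5 + k + 3 y} \left(13 + k\right)}{4} = \frac{13 + k}{4 \left(5 + k + 3 y\right)}$)
$\frac{C{\left(v{\left(-10,3 \right)},651 \right)}}{-518727} = \frac{\frac{13 - 10}{4 \left(5 - 10 + 3 \cdot 3\right)} 651}{-518727} = \frac{1}{4} \frac{1}{5 - 10 + 9} \cdot 3 \cdot 651 \left(- \frac{1}{518727}\right) = \frac{1}{4} \cdot \frac{1}{4} \cdot 3 \cdot 651 \left(- \frac{1}{518727}\right) = \frac{3}{16} \cdot 651 \left(- \frac{1}{518727}\right) = \frac{1953}{16} \left(- \frac{1}{518727}\right) = - \frac{651}{2766544}$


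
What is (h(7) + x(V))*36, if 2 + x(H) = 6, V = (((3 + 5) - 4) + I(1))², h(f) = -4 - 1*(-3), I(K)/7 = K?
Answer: 108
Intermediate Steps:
I(K) = 7*K
h(f) = -1 (h(f) = -4 + 3 = -1)
V = 121 (V = (((3 + 5) - 4) + 7*1)² = ((8 - 4) + 7)² = (4 + 7)² = 11² = 121)
x(H) = 4 (x(H) = -2 + 6 = 4)
(h(7) + x(V))*36 = (-1 + 4)*36 = 3*36 = 108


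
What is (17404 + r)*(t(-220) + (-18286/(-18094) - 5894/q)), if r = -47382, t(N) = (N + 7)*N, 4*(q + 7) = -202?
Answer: -1464757329762818/1040405 ≈ -1.4079e+9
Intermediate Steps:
q = -115/2 (q = -7 + (¼)*(-202) = -7 - 101/2 = -115/2 ≈ -57.500)
t(N) = N*(7 + N) (t(N) = (7 + N)*N = N*(7 + N))
(17404 + r)*(t(-220) + (-18286/(-18094) - 5894/q)) = (17404 - 47382)*(-220*(7 - 220) + (-18286/(-18094) - 5894/(-115/2))) = -29978*(-220*(-213) + (-18286*(-1/18094) - 5894*(-2/115))) = -29978*(46860 + (9143/9047 + 11788/115)) = -29978*(46860 + 107697481/1040405) = -29978*48861075781/1040405 = -1464757329762818/1040405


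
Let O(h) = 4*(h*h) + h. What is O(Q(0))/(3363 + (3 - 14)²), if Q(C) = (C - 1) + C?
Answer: 3/3484 ≈ 0.00086108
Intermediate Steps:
Q(C) = -1 + 2*C (Q(C) = (-1 + C) + C = -1 + 2*C)
O(h) = h + 4*h² (O(h) = 4*h² + h = h + 4*h²)
O(Q(0))/(3363 + (3 - 14)²) = ((-1 + 2*0)*(1 + 4*(-1 + 2*0)))/(3363 + (3 - 14)²) = ((-1 + 0)*(1 + 4*(-1 + 0)))/(3363 + (-11)²) = (-(1 + 4*(-1)))/(3363 + 121) = -(1 - 4)/3484 = -1*(-3)*(1/3484) = 3*(1/3484) = 3/3484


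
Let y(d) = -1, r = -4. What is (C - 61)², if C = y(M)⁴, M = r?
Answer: 3600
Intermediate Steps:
M = -4
C = 1 (C = (-1)⁴ = 1)
(C - 61)² = (1 - 61)² = (-60)² = 3600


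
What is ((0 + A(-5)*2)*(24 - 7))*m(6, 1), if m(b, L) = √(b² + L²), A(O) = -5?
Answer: -170*√37 ≈ -1034.1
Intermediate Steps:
m(b, L) = √(L² + b²)
((0 + A(-5)*2)*(24 - 7))*m(6, 1) = ((0 - 5*2)*(24 - 7))*√(1² + 6²) = ((0 - 10)*17)*√(1 + 36) = (-10*17)*√37 = -170*√37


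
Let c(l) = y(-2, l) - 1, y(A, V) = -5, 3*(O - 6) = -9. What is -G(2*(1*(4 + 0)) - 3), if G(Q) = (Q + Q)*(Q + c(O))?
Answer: 10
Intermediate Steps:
O = 3 (O = 6 + (1/3)*(-9) = 6 - 3 = 3)
c(l) = -6 (c(l) = -5 - 1 = -6)
G(Q) = 2*Q*(-6 + Q) (G(Q) = (Q + Q)*(Q - 6) = (2*Q)*(-6 + Q) = 2*Q*(-6 + Q))
-G(2*(1*(4 + 0)) - 3) = -2*(2*(1*(4 + 0)) - 3)*(-6 + (2*(1*(4 + 0)) - 3)) = -2*(2*(1*4) - 3)*(-6 + (2*(1*4) - 3)) = -2*(2*4 - 3)*(-6 + (2*4 - 3)) = -2*(8 - 3)*(-6 + (8 - 3)) = -2*5*(-6 + 5) = -2*5*(-1) = -1*(-10) = 10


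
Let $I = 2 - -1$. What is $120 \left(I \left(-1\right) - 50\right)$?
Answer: $-6360$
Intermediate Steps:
$I = 3$ ($I = 2 + 1 = 3$)
$120 \left(I \left(-1\right) - 50\right) = 120 \left(3 \left(-1\right) - 50\right) = 120 \left(-3 - 50\right) = 120 \left(-53\right) = -6360$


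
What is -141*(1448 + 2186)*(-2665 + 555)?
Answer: 1081151340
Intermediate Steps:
-141*(1448 + 2186)*(-2665 + 555) = -512394*(-2110) = -141*(-7667740) = 1081151340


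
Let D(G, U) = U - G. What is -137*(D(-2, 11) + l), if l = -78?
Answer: 8905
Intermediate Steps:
-137*(D(-2, 11) + l) = -137*((11 - 1*(-2)) - 78) = -137*((11 + 2) - 78) = -137*(13 - 78) = -137*(-65) = 8905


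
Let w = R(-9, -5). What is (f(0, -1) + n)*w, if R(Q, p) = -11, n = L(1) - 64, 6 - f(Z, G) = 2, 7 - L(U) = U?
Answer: 594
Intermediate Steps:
L(U) = 7 - U
f(Z, G) = 4 (f(Z, G) = 6 - 1*2 = 6 - 2 = 4)
n = -58 (n = (7 - 1*1) - 64 = (7 - 1) - 64 = 6 - 64 = -58)
w = -11
(f(0, -1) + n)*w = (4 - 58)*(-11) = -54*(-11) = 594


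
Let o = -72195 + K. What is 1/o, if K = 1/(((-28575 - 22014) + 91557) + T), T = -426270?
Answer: -385302/27816877891 ≈ -1.3851e-5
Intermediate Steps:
K = -1/385302 (K = 1/(((-28575 - 22014) + 91557) - 426270) = 1/((-50589 + 91557) - 426270) = 1/(40968 - 426270) = 1/(-385302) = -1/385302 ≈ -2.5954e-6)
o = -27816877891/385302 (o = -72195 - 1/385302 = -27816877891/385302 ≈ -72195.)
1/o = 1/(-27816877891/385302) = -385302/27816877891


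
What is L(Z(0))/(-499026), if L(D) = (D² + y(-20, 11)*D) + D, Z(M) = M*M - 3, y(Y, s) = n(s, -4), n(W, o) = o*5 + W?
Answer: -1/15122 ≈ -6.6129e-5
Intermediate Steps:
n(W, o) = W + 5*o (n(W, o) = 5*o + W = W + 5*o)
y(Y, s) = -20 + s (y(Y, s) = s + 5*(-4) = s - 20 = -20 + s)
Z(M) = -3 + M² (Z(M) = M² - 3 = -3 + M²)
L(D) = D² - 8*D (L(D) = (D² + (-20 + 11)*D) + D = (D² - 9*D) + D = D² - 8*D)
L(Z(0))/(-499026) = ((-3 + 0²)*(-8 + (-3 + 0²)))/(-499026) = ((-3 + 0)*(-8 + (-3 + 0)))*(-1/499026) = -3*(-8 - 3)*(-1/499026) = -3*(-11)*(-1/499026) = 33*(-1/499026) = -1/15122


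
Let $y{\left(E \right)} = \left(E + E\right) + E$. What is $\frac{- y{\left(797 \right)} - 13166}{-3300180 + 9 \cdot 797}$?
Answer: $\frac{15557}{3293007} \approx 0.0047243$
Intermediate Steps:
$y{\left(E \right)} = 3 E$ ($y{\left(E \right)} = 2 E + E = 3 E$)
$\frac{- y{\left(797 \right)} - 13166}{-3300180 + 9 \cdot 797} = \frac{- 3 \cdot 797 - 13166}{-3300180 + 9 \cdot 797} = \frac{\left(-1\right) 2391 - 13166}{-3300180 + 7173} = \frac{-2391 - 13166}{-3293007} = \left(-15557\right) \left(- \frac{1}{3293007}\right) = \frac{15557}{3293007}$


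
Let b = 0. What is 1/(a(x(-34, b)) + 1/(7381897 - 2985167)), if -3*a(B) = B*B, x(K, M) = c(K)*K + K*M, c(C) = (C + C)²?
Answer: -13190190/108673406719354877 ≈ -1.2137e-10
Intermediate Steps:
c(C) = 4*C² (c(C) = (2*C)² = 4*C²)
x(K, M) = 4*K³ + K*M (x(K, M) = (4*K²)*K + K*M = 4*K³ + K*M)
a(B) = -B²/3 (a(B) = -B*B/3 = -B²/3)
1/(a(x(-34, b)) + 1/(7381897 - 2985167)) = 1/(-1156*(0 + 4*(-34)²)²/3 + 1/(7381897 - 2985167)) = 1/(-1156*(0 + 4*1156)²/3 + 1/4396730) = 1/(-1156*(0 + 4624)²/3 + 1/4396730) = 1/(-(-34*4624)²/3 + 1/4396730) = 1/(-⅓*(-157216)² + 1/4396730) = 1/(-⅓*24716870656 + 1/4396730) = 1/(-24716870656/3 + 1/4396730) = 1/(-108673406719354877/13190190) = -13190190/108673406719354877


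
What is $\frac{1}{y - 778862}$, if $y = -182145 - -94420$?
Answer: $- \frac{1}{866587} \approx -1.154 \cdot 10^{-6}$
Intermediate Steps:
$y = -87725$ ($y = -182145 + 94420 = -87725$)
$\frac{1}{y - 778862} = \frac{1}{-87725 - 778862} = \frac{1}{-866587} = - \frac{1}{866587}$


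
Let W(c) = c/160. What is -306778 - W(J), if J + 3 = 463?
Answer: -2454247/8 ≈ -3.0678e+5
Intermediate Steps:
J = 460 (J = -3 + 463 = 460)
W(c) = c/160 (W(c) = c*(1/160) = c/160)
-306778 - W(J) = -306778 - 460/160 = -306778 - 1*23/8 = -306778 - 23/8 = -2454247/8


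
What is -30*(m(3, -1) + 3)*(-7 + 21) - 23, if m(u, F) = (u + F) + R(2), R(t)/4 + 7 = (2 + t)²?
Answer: -17243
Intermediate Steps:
R(t) = -28 + 4*(2 + t)²
m(u, F) = 36 + F + u (m(u, F) = (u + F) + (-28 + 4*(2 + 2)²) = (F + u) + (-28 + 4*4²) = (F + u) + (-28 + 4*16) = (F + u) + (-28 + 64) = (F + u) + 36 = 36 + F + u)
-30*(m(3, -1) + 3)*(-7 + 21) - 23 = -30*((36 - 1 + 3) + 3)*(-7 + 21) - 23 = -30*(38 + 3)*14 - 23 = -1230*14 - 23 = -30*574 - 23 = -17220 - 23 = -17243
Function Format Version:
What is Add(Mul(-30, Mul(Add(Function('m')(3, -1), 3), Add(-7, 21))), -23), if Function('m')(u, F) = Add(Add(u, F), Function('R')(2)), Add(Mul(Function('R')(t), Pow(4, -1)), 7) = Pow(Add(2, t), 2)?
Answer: -17243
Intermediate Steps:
Function('R')(t) = Add(-28, Mul(4, Pow(Add(2, t), 2)))
Function('m')(u, F) = Add(36, F, u) (Function('m')(u, F) = Add(Add(u, F), Add(-28, Mul(4, Pow(Add(2, 2), 2)))) = Add(Add(F, u), Add(-28, Mul(4, Pow(4, 2)))) = Add(Add(F, u), Add(-28, Mul(4, 16))) = Add(Add(F, u), Add(-28, 64)) = Add(Add(F, u), 36) = Add(36, F, u))
Add(Mul(-30, Mul(Add(Function('m')(3, -1), 3), Add(-7, 21))), -23) = Add(Mul(-30, Mul(Add(Add(36, -1, 3), 3), Add(-7, 21))), -23) = Add(Mul(-30, Mul(Add(38, 3), 14)), -23) = Add(Mul(-30, Mul(41, 14)), -23) = Add(Mul(-30, 574), -23) = Add(-17220, -23) = -17243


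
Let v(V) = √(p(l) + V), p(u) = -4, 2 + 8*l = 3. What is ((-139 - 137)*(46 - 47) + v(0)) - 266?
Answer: 10 + 2*I ≈ 10.0 + 2.0*I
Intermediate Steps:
l = ⅛ (l = -¼ + (⅛)*3 = -¼ + 3/8 = ⅛ ≈ 0.12500)
v(V) = √(-4 + V)
((-139 - 137)*(46 - 47) + v(0)) - 266 = ((-139 - 137)*(46 - 47) + √(-4 + 0)) - 266 = (-276*(-1) + √(-4)) - 266 = (276 + 2*I) - 266 = 10 + 2*I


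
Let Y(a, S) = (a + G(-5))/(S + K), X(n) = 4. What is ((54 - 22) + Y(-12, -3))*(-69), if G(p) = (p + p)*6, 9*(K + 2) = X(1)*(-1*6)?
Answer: -2856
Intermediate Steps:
K = -14/3 (K = -2 + (4*(-1*6))/9 = -2 + (4*(-6))/9 = -2 + (1/9)*(-24) = -2 - 8/3 = -14/3 ≈ -4.6667)
G(p) = 12*p (G(p) = (2*p)*6 = 12*p)
Y(a, S) = (-60 + a)/(-14/3 + S) (Y(a, S) = (a + 12*(-5))/(S - 14/3) = (a - 60)/(-14/3 + S) = (-60 + a)/(-14/3 + S))
((54 - 22) + Y(-12, -3))*(-69) = ((54 - 22) + 3*(-60 - 12)/(-14 + 3*(-3)))*(-69) = (32 + 3*(-72)/(-14 - 9))*(-69) = (32 + 3*(-72)/(-23))*(-69) = (32 + 3*(-1/23)*(-72))*(-69) = (32 + 216/23)*(-69) = (952/23)*(-69) = -2856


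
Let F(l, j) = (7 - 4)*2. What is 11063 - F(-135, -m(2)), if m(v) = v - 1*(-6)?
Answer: 11057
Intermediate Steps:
m(v) = 6 + v (m(v) = v + 6 = 6 + v)
F(l, j) = 6 (F(l, j) = 3*2 = 6)
11063 - F(-135, -m(2)) = 11063 - 1*6 = 11063 - 6 = 11057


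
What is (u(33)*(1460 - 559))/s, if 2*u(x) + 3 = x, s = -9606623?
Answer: -13515/9606623 ≈ -0.0014068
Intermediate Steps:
u(x) = -3/2 + x/2
(u(33)*(1460 - 559))/s = ((-3/2 + (½)*33)*(1460 - 559))/(-9606623) = ((-3/2 + 33/2)*901)*(-1/9606623) = (15*901)*(-1/9606623) = 13515*(-1/9606623) = -13515/9606623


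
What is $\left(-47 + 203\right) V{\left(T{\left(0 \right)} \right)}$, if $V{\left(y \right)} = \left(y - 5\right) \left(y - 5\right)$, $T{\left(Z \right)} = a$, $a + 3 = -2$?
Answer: $15600$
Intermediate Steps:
$a = -5$ ($a = -3 - 2 = -5$)
$T{\left(Z \right)} = -5$
$V{\left(y \right)} = \left(-5 + y\right)^{2}$ ($V{\left(y \right)} = \left(-5 + y\right) \left(-5 + y\right) = \left(-5 + y\right)^{2}$)
$\left(-47 + 203\right) V{\left(T{\left(0 \right)} \right)} = \left(-47 + 203\right) \left(-5 - 5\right)^{2} = 156 \left(-10\right)^{2} = 156 \cdot 100 = 15600$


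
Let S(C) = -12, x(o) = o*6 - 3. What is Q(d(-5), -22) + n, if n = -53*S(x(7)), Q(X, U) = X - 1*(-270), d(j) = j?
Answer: 901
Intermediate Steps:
x(o) = -3 + 6*o (x(o) = 6*o - 3 = -3 + 6*o)
Q(X, U) = 270 + X (Q(X, U) = X + 270 = 270 + X)
n = 636 (n = -53*(-12) = 636)
Q(d(-5), -22) + n = (270 - 5) + 636 = 265 + 636 = 901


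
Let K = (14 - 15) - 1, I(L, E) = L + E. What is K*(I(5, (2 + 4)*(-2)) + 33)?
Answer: -52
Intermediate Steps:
I(L, E) = E + L
K = -2 (K = -1 - 1 = -2)
K*(I(5, (2 + 4)*(-2)) + 33) = -2*(((2 + 4)*(-2) + 5) + 33) = -2*((6*(-2) + 5) + 33) = -2*((-12 + 5) + 33) = -2*(-7 + 33) = -2*26 = -52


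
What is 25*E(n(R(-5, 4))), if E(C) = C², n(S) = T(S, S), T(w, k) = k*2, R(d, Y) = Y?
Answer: 1600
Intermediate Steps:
T(w, k) = 2*k
n(S) = 2*S
25*E(n(R(-5, 4))) = 25*(2*4)² = 25*8² = 25*64 = 1600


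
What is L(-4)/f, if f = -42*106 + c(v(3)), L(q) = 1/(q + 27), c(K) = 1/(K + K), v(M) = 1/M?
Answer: -2/204723 ≈ -9.7693e-6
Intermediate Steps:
c(K) = 1/(2*K)
L(q) = 1/(27 + q)
f = -8901/2 (f = -42*106 + 1/(2*(1/3)) = -4452 + 1/(2*(⅓)) = -4452 + (½)*3 = -4452 + 3/2 = -8901/2 ≈ -4450.5)
L(-4)/f = 1/((27 - 4)*(-8901/2)) = -2/8901/23 = (1/23)*(-2/8901) = -2/204723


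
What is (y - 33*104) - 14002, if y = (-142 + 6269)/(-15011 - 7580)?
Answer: -393857621/22591 ≈ -17434.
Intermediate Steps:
y = -6127/22591 (y = 6127/(-22591) = 6127*(-1/22591) = -6127/22591 ≈ -0.27121)
(y - 33*104) - 14002 = (-6127/22591 - 33*104) - 14002 = (-6127/22591 - 3432) - 14002 = -77538439/22591 - 14002 = -393857621/22591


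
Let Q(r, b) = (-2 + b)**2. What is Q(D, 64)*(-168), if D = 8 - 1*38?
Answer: -645792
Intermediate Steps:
D = -30 (D = 8 - 38 = -30)
Q(D, 64)*(-168) = (-2 + 64)**2*(-168) = 62**2*(-168) = 3844*(-168) = -645792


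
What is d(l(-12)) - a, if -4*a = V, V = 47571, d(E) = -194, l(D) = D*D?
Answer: 46795/4 ≈ 11699.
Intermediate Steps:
l(D) = D**2
a = -47571/4 (a = -1/4*47571 = -47571/4 ≈ -11893.)
d(l(-12)) - a = -194 - 1*(-47571/4) = -194 + 47571/4 = 46795/4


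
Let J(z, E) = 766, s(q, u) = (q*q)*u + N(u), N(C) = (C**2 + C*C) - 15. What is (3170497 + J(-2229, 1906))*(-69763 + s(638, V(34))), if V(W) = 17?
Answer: 21724889402124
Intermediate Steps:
N(C) = -15 + 2*C**2 (N(C) = (C**2 + C**2) - 15 = 2*C**2 - 15 = -15 + 2*C**2)
s(q, u) = -15 + 2*u**2 + u*q**2 (s(q, u) = (q*q)*u + (-15 + 2*u**2) = q**2*u + (-15 + 2*u**2) = u*q**2 + (-15 + 2*u**2) = -15 + 2*u**2 + u*q**2)
(3170497 + J(-2229, 1906))*(-69763 + s(638, V(34))) = (3170497 + 766)*(-69763 + (-15 + 2*17**2 + 17*638**2)) = 3171263*(-69763 + (-15 + 2*289 + 17*407044)) = 3171263*(-69763 + (-15 + 578 + 6919748)) = 3171263*(-69763 + 6920311) = 3171263*6850548 = 21724889402124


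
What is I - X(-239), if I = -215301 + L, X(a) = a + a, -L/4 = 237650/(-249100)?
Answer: -535114587/2491 ≈ -2.1482e+5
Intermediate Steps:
L = 9506/2491 (L = -950600/(-249100) = -950600*(-1)/249100 = -4*(-4753/4982) = 9506/2491 ≈ 3.8161)
X(a) = 2*a
I = -536305285/2491 (I = -215301 + 9506/2491 = -536305285/2491 ≈ -2.1530e+5)
I - X(-239) = -536305285/2491 - 2*(-239) = -536305285/2491 - 1*(-478) = -536305285/2491 + 478 = -535114587/2491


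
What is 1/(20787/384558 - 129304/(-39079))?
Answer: 5009380694/16845740935 ≈ 0.29737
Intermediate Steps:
1/(20787/384558 - 129304/(-39079)) = 1/(20787*(1/384558) - 129304*(-1/39079)) = 1/(6929/128186 + 129304/39079) = 1/(16845740935/5009380694) = 5009380694/16845740935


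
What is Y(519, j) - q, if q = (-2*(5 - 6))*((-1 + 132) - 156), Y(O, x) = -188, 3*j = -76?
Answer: -138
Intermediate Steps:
j = -76/3 (j = (⅓)*(-76) = -76/3 ≈ -25.333)
q = -50 (q = (-2*(-1))*(131 - 156) = 2*(-25) = -50)
Y(519, j) - q = -188 - 1*(-50) = -188 + 50 = -138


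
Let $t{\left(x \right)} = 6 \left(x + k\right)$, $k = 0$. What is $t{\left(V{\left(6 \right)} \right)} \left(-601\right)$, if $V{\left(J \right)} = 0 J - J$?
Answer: $21636$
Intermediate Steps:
$V{\left(J \right)} = - J$ ($V{\left(J \right)} = 0 - J = - J$)
$t{\left(x \right)} = 6 x$ ($t{\left(x \right)} = 6 \left(x + 0\right) = 6 x$)
$t{\left(V{\left(6 \right)} \right)} \left(-601\right) = 6 \left(\left(-1\right) 6\right) \left(-601\right) = 6 \left(-6\right) \left(-601\right) = \left(-36\right) \left(-601\right) = 21636$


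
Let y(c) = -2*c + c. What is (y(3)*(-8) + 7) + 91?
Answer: 122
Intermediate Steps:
y(c) = -c
(y(3)*(-8) + 7) + 91 = (-1*3*(-8) + 7) + 91 = (-3*(-8) + 7) + 91 = (24 + 7) + 91 = 31 + 91 = 122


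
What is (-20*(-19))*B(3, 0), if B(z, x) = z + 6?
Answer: 3420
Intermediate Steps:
B(z, x) = 6 + z
(-20*(-19))*B(3, 0) = (-20*(-19))*(6 + 3) = 380*9 = 3420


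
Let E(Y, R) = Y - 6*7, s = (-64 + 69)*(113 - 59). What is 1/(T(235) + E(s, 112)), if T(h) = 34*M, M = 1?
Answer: 1/262 ≈ 0.0038168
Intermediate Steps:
T(h) = 34 (T(h) = 34*1 = 34)
s = 270 (s = 5*54 = 270)
E(Y, R) = -42 + Y (E(Y, R) = Y - 42 = -42 + Y)
1/(T(235) + E(s, 112)) = 1/(34 + (-42 + 270)) = 1/(34 + 228) = 1/262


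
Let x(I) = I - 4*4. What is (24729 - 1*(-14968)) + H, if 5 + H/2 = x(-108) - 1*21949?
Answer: -4459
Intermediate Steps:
x(I) = -16 + I (x(I) = I - 16 = -16 + I)
H = -44156 (H = -10 + 2*((-16 - 108) - 1*21949) = -10 + 2*(-124 - 21949) = -10 + 2*(-22073) = -10 - 44146 = -44156)
(24729 - 1*(-14968)) + H = (24729 - 1*(-14968)) - 44156 = (24729 + 14968) - 44156 = 39697 - 44156 = -4459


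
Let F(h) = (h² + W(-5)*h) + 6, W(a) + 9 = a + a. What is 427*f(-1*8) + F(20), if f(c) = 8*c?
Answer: -27302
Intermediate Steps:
W(a) = -9 + 2*a (W(a) = -9 + (a + a) = -9 + 2*a)
F(h) = 6 + h² - 19*h (F(h) = (h² + (-9 + 2*(-5))*h) + 6 = (h² + (-9 - 10)*h) + 6 = (h² - 19*h) + 6 = 6 + h² - 19*h)
427*f(-1*8) + F(20) = 427*(8*(-1*8)) + (6 + 20² - 19*20) = 427*(8*(-8)) + (6 + 400 - 380) = 427*(-64) + 26 = -27328 + 26 = -27302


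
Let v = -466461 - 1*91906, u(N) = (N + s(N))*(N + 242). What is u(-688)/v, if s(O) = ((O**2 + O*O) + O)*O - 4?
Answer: -290278516632/558367 ≈ -5.1987e+5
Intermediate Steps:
s(O) = -4 + O*(O + 2*O**2) (s(O) = ((O**2 + O**2) + O)*O - 4 = (2*O**2 + O)*O - 4 = (O + 2*O**2)*O - 4 = O*(O + 2*O**2) - 4 = -4 + O*(O + 2*O**2))
u(N) = (242 + N)*(-4 + N + N**2 + 2*N**3) (u(N) = (N + (-4 + N**2 + 2*N**3))*(N + 242) = (-4 + N + N**2 + 2*N**3)*(242 + N) = (242 + N)*(-4 + N + N**2 + 2*N**3))
v = -558367 (v = -466461 - 91906 = -558367)
u(-688)/v = (-968 + 2*(-688)**4 + 238*(-688) + 243*(-688)**2 + 485*(-688)**3)/(-558367) = (-968 + 2*224054542336 - 163744 + 243*473344 + 485*(-325660672))*(-1/558367) = (-968 + 448109084672 - 163744 + 115022592 - 157945425920)*(-1/558367) = 290278516632*(-1/558367) = -290278516632/558367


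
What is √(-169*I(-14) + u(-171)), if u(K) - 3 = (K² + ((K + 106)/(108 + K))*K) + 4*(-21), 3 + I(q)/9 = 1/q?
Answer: √6596422/14 ≈ 183.45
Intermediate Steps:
I(q) = -27 + 9/q
u(K) = -81 + K² + K*(106 + K)/(108 + K) (u(K) = 3 + ((K² + ((K + 106)/(108 + K))*K) + 4*(-21)) = 3 + ((K² + ((106 + K)/(108 + K))*K) - 84) = 3 + ((K² + K*(106 + K)/(108 + K)) - 84) = 3 + (-84 + K² + K*(106 + K)/(108 + K)) = -81 + K² + K*(106 + K)/(108 + K))
√(-169*I(-14) + u(-171)) = √(-169*(-27 + 9/(-14)) + (-8748 + (-171)³ + 25*(-171) + 109*(-171)²)/(108 - 171)) = √(-169*(-27 + 9*(-1/14)) + (-8748 - 5000211 - 4275 + 109*29241)/(-63)) = √(-169*(-27 - 9/14) - (-8748 - 5000211 - 4275 + 3187269)/63) = √(-169*(-387/14) - 1/63*(-1825965)) = √(65403/14 + 202885/7) = √(471173/14) = √6596422/14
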